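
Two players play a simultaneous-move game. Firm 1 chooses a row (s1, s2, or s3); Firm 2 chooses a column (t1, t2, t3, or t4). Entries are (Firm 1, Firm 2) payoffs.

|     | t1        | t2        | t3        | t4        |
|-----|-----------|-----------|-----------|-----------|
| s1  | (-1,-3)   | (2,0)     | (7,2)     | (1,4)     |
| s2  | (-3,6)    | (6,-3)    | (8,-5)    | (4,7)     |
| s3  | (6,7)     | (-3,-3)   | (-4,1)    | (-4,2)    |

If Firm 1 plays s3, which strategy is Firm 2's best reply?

t1

With Firm 1 fixed at s3, Firm 2's payoffs are: t1 → 7, t2 → -3, t3 → 1, t4 → 2.
The maximum is 7, achieved by t1.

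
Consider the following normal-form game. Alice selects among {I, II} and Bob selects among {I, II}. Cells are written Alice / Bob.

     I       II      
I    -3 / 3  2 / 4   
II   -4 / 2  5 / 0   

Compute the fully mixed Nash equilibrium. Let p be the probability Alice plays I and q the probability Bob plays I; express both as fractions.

Each player's mixing probability is pinned down by making the *other* player indifferent.
Bob indifferent between I and II: p·3 + (1−p)·2 = p·4 + (1−p)·0 ⟹ 2 + 1p = 0 + 4p ⟹ p = 2/3.
Alice indifferent between I and II: q·(-3) + (1−q)·2 = q·(-4) + (1−q)·5 ⟹ 2 + (-5)q = 5 + (-9)q ⟹ q = 3/4.

p = 2/3, q = 3/4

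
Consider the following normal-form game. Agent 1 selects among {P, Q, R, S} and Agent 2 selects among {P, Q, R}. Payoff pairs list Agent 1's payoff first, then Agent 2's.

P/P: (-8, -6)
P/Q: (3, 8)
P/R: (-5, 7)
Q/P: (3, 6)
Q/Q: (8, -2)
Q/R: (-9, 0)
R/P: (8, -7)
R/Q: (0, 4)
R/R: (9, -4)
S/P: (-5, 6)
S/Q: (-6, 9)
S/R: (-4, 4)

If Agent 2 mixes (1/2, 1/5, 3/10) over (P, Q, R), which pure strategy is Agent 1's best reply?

Agent 1's best reply maximizes expected payoff against the mix.
P: (1/2)·(-8) + (1/5)·3 + (3/10)·(-5) = -49/10
Q: (1/2)·3 + (1/5)·8 + (3/10)·(-9) = 2/5
R: (1/2)·8 + (1/5)·0 + (3/10)·9 = 67/10
S: (1/2)·(-5) + (1/5)·(-6) + (3/10)·(-4) = -49/10
Highest expected payoff is 67/10, from R.

R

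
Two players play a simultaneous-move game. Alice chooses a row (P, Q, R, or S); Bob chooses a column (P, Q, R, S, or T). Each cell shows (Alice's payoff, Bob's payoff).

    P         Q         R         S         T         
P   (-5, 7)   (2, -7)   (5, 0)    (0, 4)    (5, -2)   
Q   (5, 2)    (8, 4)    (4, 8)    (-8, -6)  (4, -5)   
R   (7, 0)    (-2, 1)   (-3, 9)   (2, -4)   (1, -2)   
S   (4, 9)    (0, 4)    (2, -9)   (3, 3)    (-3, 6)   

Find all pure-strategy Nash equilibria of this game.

None

A profile is a Nash equilibrium when each player is best-responding to the other.
Alice's best responses — vs P: R (payoff 7); vs Q: Q (payoff 8); vs R: P (payoff 5); vs S: S (payoff 3); vs T: P (payoff 5).
Bob's best responses — vs P: P (payoff 7); vs Q: R (payoff 8); vs R: R (payoff 9); vs S: P (payoff 9).
No cell has both players best-responding. For instance, Alice's best reply to S is S, but against S Bob prefers P over S.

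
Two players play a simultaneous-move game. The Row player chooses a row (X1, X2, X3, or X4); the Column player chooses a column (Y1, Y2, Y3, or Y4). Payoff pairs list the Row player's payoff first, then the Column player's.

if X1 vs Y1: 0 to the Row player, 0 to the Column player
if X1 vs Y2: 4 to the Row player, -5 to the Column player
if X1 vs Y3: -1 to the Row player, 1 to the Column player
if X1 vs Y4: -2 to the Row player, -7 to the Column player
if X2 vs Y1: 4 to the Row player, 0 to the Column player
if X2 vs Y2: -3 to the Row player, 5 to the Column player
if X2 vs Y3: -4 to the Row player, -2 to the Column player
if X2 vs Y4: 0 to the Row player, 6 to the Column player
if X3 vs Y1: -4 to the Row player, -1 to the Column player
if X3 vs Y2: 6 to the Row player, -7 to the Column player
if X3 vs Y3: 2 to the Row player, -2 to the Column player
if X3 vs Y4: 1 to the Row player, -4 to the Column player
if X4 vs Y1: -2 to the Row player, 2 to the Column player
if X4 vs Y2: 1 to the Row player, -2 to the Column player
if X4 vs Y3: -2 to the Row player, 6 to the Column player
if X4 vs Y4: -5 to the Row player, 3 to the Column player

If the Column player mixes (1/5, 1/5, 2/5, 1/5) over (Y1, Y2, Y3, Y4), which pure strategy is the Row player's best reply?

The Row player's best reply maximizes expected payoff against the mix.
X1: (1/5)·0 + (1/5)·4 + (2/5)·(-1) + (1/5)·(-2) = 0
X2: (1/5)·4 + (1/5)·(-3) + (2/5)·(-4) + (1/5)·0 = -7/5
X3: (1/5)·(-4) + (1/5)·6 + (2/5)·2 + (1/5)·1 = 7/5
X4: (1/5)·(-2) + (1/5)·1 + (2/5)·(-2) + (1/5)·(-5) = -2
Highest expected payoff is 7/5, from X3.

X3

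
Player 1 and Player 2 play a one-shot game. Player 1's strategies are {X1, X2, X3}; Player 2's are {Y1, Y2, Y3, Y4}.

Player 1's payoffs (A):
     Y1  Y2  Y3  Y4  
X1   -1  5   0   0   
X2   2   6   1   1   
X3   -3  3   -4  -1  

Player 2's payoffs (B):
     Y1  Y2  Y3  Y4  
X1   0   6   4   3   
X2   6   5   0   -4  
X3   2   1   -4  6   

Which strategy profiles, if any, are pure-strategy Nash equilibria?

(X2, Y1)

Check mutual best responses: a cell is a NE iff neither player can gain by unilaterally deviating.
Player 1's best responses — vs Y1: X2 (payoff 2); vs Y2: X2 (payoff 6); vs Y3: X2 (payoff 1); vs Y4: X2 (payoff 1).
Player 2's best responses — vs X1: Y2 (payoff 6); vs X2: Y1 (payoff 6); vs X3: Y4 (payoff 6).
The only mutual best response is (X2, Y1); neither player gains by switching there.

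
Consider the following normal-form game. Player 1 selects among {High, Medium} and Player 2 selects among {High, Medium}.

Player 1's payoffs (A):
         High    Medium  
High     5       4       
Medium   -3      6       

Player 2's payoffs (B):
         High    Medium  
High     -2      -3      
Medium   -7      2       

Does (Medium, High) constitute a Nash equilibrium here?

Holding Player 2 at High: Player 1 gets -3 from Medium but could get 5 by switching to High. Player 1 has a profitable deviation.

No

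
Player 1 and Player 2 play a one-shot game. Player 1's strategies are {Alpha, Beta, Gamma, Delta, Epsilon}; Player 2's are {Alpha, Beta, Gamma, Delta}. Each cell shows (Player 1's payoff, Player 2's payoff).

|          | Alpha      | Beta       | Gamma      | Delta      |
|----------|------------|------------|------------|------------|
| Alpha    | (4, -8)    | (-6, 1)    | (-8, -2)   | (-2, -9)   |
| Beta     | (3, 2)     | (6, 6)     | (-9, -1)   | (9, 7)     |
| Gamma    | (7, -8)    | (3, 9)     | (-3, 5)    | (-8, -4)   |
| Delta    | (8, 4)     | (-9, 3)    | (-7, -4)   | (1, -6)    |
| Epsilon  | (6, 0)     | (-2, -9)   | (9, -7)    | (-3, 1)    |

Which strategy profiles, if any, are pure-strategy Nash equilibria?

Check mutual best responses: a cell is a NE iff neither player can gain by unilaterally deviating.
Player 1's best responses — vs Alpha: Delta (payoff 8); vs Beta: Beta (payoff 6); vs Gamma: Epsilon (payoff 9); vs Delta: Beta (payoff 9).
Player 2's best responses — vs Alpha: Beta (payoff 1); vs Beta: Delta (payoff 7); vs Gamma: Beta (payoff 9); vs Delta: Alpha (payoff 4); vs Epsilon: Delta (payoff 1).
Mutual best responses occur at (Beta, Delta) and (Delta, Alpha); at each, neither player gains by switching.

(Beta, Delta) and (Delta, Alpha)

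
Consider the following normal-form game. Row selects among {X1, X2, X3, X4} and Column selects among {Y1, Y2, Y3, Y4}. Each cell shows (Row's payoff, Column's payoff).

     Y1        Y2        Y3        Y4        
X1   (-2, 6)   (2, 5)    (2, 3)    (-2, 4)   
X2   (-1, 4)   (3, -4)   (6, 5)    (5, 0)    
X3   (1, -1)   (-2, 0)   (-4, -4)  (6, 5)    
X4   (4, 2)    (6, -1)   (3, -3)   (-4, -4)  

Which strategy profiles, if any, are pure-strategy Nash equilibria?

Check mutual best responses: a cell is a NE iff neither player can gain by unilaterally deviating.
Row's best responses — vs Y1: X4 (payoff 4); vs Y2: X4 (payoff 6); vs Y3: X2 (payoff 6); vs Y4: X3 (payoff 6).
Column's best responses — vs X1: Y1 (payoff 6); vs X2: Y3 (payoff 5); vs X3: Y4 (payoff 5); vs X4: Y1 (payoff 2).
Mutual best responses occur at (X2, Y3), (X3, Y4), and (X4, Y1); at each, neither player gains by switching.

(X2, Y3), (X3, Y4), and (X4, Y1)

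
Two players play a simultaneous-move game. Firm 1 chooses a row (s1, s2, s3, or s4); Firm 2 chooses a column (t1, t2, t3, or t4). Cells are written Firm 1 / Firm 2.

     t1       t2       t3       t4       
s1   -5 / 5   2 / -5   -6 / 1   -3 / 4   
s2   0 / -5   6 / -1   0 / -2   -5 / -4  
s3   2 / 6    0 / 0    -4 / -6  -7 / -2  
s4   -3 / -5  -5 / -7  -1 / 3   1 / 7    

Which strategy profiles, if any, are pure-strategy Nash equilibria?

Find each player's best response to every opponent strategy; NE are the intersections.
Firm 1's best responses — vs t1: s3 (payoff 2); vs t2: s2 (payoff 6); vs t3: s2 (payoff 0); vs t4: s4 (payoff 1).
Firm 2's best responses — vs s1: t1 (payoff 5); vs s2: t2 (payoff -1); vs s3: t1 (payoff 6); vs s4: t4 (payoff 7).
Mutual best responses occur at (s2, t2), (s3, t1), and (s4, t4); at each, neither player gains by switching.

(s2, t2), (s3, t1), and (s4, t4)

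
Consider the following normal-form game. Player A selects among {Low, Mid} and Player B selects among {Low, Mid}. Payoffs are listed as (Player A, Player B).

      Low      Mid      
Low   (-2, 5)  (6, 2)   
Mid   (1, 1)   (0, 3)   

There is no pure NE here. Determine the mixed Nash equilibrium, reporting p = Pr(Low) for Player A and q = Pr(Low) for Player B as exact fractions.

p = 2/5, q = 2/3

Each player's mixing probability is pinned down by making the *other* player indifferent.
Player B indifferent between Low and Mid: p·5 + (1−p)·1 = p·2 + (1−p)·3 ⟹ 1 + 4p = 3 + (-1)p ⟹ p = 2/5.
Player A indifferent between Low and Mid: q·(-2) + (1−q)·6 = q·1 + (1−q)·0 ⟹ 6 + (-8)q = 0 + 1q ⟹ q = 2/3.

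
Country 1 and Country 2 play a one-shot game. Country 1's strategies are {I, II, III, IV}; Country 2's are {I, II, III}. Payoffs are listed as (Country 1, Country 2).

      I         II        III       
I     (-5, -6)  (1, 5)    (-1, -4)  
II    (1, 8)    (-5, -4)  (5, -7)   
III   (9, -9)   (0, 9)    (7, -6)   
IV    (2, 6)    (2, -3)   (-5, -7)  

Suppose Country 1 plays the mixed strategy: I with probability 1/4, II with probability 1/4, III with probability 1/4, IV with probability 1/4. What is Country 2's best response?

Compute Country 2's expected payoff from each pure strategy against the given mix.
I: (1/4)·(-6) + (1/4)·8 + (1/4)·(-9) + (1/4)·6 = -1/4
II: (1/4)·5 + (1/4)·(-4) + (1/4)·9 + (1/4)·(-3) = 7/4
III: (1/4)·(-4) + (1/4)·(-7) + (1/4)·(-6) + (1/4)·(-7) = -6
Highest expected payoff is 7/4, from II.

II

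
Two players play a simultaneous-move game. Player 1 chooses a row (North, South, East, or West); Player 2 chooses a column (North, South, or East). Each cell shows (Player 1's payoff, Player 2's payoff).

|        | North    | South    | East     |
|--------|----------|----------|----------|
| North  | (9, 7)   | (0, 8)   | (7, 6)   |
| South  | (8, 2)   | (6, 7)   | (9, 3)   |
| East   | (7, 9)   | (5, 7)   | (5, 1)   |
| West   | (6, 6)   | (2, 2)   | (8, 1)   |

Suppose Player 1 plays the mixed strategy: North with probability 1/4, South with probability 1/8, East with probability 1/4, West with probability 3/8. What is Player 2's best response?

North

Player 2's best reply maximizes expected payoff against the mix.
North: (1/4)·7 + (1/8)·2 + (1/4)·9 + (3/8)·6 = 13/2
South: (1/4)·8 + (1/8)·7 + (1/4)·7 + (3/8)·2 = 43/8
East: (1/4)·6 + (1/8)·3 + (1/4)·1 + (3/8)·1 = 5/2
Highest expected payoff is 13/2, from North.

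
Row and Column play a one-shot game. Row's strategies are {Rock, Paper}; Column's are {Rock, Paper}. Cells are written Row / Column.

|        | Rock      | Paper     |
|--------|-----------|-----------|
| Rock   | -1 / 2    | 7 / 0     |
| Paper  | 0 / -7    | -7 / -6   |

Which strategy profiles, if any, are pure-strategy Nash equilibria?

A profile is a Nash equilibrium when each player is best-responding to the other.
Row's best responses — vs Rock: Paper (payoff 0); vs Paper: Rock (payoff 7).
Column's best responses — vs Rock: Rock (payoff 2); vs Paper: Paper (payoff -6).
No cell has both players best-responding. For instance, Row's best reply to Paper is Rock, but against Rock Column prefers Rock over Paper.

No pure-strategy Nash equilibrium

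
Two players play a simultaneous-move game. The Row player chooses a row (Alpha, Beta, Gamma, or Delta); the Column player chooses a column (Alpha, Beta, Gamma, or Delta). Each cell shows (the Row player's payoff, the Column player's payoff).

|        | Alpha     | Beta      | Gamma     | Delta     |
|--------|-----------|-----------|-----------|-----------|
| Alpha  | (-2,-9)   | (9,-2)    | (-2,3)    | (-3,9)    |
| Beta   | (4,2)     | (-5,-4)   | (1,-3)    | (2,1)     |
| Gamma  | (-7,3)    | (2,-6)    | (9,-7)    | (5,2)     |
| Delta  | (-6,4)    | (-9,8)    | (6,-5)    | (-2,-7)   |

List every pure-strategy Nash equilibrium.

(Beta, Alpha)

Check mutual best responses: a cell is a NE iff neither player can gain by unilaterally deviating.
The Row player's best responses — vs Alpha: Beta (payoff 4); vs Beta: Alpha (payoff 9); vs Gamma: Gamma (payoff 9); vs Delta: Gamma (payoff 5).
The Column player's best responses — vs Alpha: Delta (payoff 9); vs Beta: Alpha (payoff 2); vs Gamma: Alpha (payoff 3); vs Delta: Beta (payoff 8).
The only mutual best response is (Beta, Alpha); neither player gains by switching there.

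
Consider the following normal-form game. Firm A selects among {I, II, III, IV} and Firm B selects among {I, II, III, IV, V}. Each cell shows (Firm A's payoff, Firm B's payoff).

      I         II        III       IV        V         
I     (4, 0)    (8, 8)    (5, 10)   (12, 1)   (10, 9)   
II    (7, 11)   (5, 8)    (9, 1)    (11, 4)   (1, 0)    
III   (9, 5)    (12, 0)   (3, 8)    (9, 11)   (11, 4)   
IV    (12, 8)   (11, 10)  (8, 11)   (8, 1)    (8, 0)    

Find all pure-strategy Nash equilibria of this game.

A profile is a Nash equilibrium when each player is best-responding to the other.
Firm A's best responses — vs I: IV (payoff 12); vs II: III (payoff 12); vs III: II (payoff 9); vs IV: I (payoff 12); vs V: III (payoff 11).
Firm B's best responses — vs I: III (payoff 10); vs II: I (payoff 11); vs III: IV (payoff 11); vs IV: III (payoff 11).
No cell has both players best-responding. For instance, Firm A's best reply to V is III, but against III Firm B prefers IV over V.

There is no pure-strategy Nash equilibrium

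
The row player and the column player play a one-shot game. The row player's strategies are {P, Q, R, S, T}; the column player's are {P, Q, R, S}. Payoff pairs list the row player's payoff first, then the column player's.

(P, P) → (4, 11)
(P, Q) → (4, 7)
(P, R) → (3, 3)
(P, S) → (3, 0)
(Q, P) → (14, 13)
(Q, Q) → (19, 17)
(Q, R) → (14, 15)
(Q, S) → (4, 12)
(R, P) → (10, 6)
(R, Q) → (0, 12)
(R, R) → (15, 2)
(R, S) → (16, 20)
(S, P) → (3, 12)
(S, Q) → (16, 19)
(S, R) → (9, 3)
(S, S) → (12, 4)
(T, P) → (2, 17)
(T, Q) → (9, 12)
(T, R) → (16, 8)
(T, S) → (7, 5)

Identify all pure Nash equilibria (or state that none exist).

Find each player's best response to every opponent strategy; NE are the intersections.
The row player's best responses — vs P: Q (payoff 14); vs Q: Q (payoff 19); vs R: T (payoff 16); vs S: R (payoff 16).
The column player's best responses — vs P: P (payoff 11); vs Q: Q (payoff 17); vs R: S (payoff 20); vs S: Q (payoff 19); vs T: P (payoff 17).
Mutual best responses occur at (Q, Q) and (R, S); at each, neither player gains by switching.

(Q, Q) and (R, S)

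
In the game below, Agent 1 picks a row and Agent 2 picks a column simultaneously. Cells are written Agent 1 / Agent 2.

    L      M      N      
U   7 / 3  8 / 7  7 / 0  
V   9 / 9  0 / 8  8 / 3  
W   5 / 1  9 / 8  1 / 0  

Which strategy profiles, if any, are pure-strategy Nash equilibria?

Find each player's best response to every opponent strategy; NE are the intersections.
Agent 1's best responses — vs L: V (payoff 9); vs M: W (payoff 9); vs N: V (payoff 8).
Agent 2's best responses — vs U: M (payoff 7); vs V: L (payoff 9); vs W: M (payoff 8).
Mutual best responses occur at (V, L) and (W, M); at each, neither player gains by switching.

(V, L) and (W, M)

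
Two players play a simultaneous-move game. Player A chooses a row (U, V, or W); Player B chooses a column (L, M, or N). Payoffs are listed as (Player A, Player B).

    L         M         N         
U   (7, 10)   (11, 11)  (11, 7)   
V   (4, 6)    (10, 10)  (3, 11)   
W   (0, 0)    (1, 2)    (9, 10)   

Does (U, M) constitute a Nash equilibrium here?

Yes

Holding Player B at M: Player A gets 11 from U, versus 10 from V, 1 from W. No profitable deviation for Player A.
Holding Player A at U: Player B gets 11 from M, versus 10 from L, 7 from N. No profitable deviation for Player B either.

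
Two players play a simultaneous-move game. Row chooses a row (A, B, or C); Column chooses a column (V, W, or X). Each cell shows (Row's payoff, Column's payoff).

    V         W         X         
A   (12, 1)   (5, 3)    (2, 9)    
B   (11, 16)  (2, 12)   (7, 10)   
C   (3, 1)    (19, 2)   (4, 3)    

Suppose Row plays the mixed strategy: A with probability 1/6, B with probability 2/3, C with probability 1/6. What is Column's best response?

V

Column's best reply maximizes expected payoff against the mix.
V: (1/6)·1 + (2/3)·16 + (1/6)·1 = 11
W: (1/6)·3 + (2/3)·12 + (1/6)·2 = 53/6
X: (1/6)·9 + (2/3)·10 + (1/6)·3 = 26/3
Highest expected payoff is 11, from V.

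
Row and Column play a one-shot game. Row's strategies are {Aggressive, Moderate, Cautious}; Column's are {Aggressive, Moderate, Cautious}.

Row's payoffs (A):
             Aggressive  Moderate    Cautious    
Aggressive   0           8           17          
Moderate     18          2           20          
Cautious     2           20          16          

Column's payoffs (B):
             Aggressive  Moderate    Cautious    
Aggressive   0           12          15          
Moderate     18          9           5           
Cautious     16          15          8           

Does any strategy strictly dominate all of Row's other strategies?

Check whether one of Row's strategies beats all alternatives regardless of what the opponent does.
Aggressive is not dominant: against Aggressive, Moderate gives 18 > 0.
Moderate is not dominant: against Moderate, Aggressive gives 8 > 2.
Cautious is not dominant: against Aggressive, Moderate gives 18 > 2.
No single strategy is best against every opponent action.

No strictly dominant strategy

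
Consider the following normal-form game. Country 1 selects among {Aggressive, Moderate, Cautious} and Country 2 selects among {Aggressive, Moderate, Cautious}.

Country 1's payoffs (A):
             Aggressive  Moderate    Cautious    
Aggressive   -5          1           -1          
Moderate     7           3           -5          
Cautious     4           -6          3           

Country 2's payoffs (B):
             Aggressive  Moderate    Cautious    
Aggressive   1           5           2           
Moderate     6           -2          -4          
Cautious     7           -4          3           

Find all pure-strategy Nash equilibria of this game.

Find each player's best response to every opponent strategy; NE are the intersections.
Country 1's best responses — vs Aggressive: Moderate (payoff 7); vs Moderate: Moderate (payoff 3); vs Cautious: Cautious (payoff 3).
Country 2's best responses — vs Aggressive: Moderate (payoff 5); vs Moderate: Aggressive (payoff 6); vs Cautious: Aggressive (payoff 7).
The only mutual best response is (Moderate, Aggressive); neither player gains by switching there.

(Moderate, Aggressive)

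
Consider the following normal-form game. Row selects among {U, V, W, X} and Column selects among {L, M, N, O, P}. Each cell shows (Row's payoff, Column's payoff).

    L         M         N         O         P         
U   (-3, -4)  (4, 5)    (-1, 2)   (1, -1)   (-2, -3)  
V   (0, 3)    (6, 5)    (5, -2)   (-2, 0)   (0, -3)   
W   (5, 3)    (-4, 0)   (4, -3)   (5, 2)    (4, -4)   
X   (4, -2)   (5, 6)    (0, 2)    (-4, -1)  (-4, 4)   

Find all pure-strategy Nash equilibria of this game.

Find each player's best response to every opponent strategy; NE are the intersections.
Row's best responses — vs L: W (payoff 5); vs M: V (payoff 6); vs N: V (payoff 5); vs O: W (payoff 5); vs P: W (payoff 4).
Column's best responses — vs U: M (payoff 5); vs V: M (payoff 5); vs W: L (payoff 3); vs X: M (payoff 6).
Mutual best responses occur at (V, M) and (W, L); at each, neither player gains by switching.

(V, M) and (W, L)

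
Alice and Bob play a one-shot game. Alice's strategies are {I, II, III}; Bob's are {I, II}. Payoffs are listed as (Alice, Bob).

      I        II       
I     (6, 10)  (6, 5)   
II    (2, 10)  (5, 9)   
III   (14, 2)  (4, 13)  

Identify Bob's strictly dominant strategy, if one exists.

A strategy is strictly dominant if it gives Bob a strictly higher payoff than every other strategy, against every choice by the opponent.
I is not dominant: against III, II gives 13 > 2.
II is not dominant: against I, I gives 10 > 5.
No single strategy is best against every opponent action.

None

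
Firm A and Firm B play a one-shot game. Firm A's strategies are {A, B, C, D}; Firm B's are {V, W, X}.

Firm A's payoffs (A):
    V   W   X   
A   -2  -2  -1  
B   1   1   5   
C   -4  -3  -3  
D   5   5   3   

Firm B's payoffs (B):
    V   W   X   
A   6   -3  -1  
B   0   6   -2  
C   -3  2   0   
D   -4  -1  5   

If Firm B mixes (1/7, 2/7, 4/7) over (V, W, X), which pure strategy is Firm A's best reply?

D

Firm A's best reply maximizes expected payoff against the mix.
A: (1/7)·(-2) + (2/7)·(-2) + (4/7)·(-1) = -10/7
B: (1/7)·1 + (2/7)·1 + (4/7)·5 = 23/7
C: (1/7)·(-4) + (2/7)·(-3) + (4/7)·(-3) = -22/7
D: (1/7)·5 + (2/7)·5 + (4/7)·3 = 27/7
Highest expected payoff is 27/7, from D.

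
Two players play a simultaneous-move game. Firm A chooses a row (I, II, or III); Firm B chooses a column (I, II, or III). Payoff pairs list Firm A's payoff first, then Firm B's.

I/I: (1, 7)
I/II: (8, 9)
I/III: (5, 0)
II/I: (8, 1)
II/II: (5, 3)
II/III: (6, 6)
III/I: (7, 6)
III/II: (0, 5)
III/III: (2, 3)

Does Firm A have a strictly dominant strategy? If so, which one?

A strategy is strictly dominant if it gives Firm A a strictly higher payoff than every other strategy, against every choice by the opponent.
I is not dominant: against I, II gives 8 > 1.
II is not dominant: against II, I gives 8 > 5.
III is not dominant: against I, II gives 8 > 7.
No single strategy is best against every opponent action.

None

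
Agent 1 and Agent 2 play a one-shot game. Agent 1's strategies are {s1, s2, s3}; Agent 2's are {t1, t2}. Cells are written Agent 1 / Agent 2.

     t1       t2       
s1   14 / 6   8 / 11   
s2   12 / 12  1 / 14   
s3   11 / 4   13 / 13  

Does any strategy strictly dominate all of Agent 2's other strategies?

t2

Check whether one of Agent 2's strategies beats all alternatives regardless of what the opponent does.
t2 strictly dominates: vs s1: 11 > 6; vs s2: 14 > 12; vs s3: 13 > 4.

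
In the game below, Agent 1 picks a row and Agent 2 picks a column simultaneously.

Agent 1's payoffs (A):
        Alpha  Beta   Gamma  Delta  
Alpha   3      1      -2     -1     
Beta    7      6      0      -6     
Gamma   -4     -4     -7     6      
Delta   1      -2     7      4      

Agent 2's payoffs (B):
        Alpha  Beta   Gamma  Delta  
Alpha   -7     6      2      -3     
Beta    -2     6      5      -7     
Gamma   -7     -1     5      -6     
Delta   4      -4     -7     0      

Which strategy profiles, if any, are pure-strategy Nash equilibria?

Find each player's best response to every opponent strategy; NE are the intersections.
Agent 1's best responses — vs Alpha: Beta (payoff 7); vs Beta: Beta (payoff 6); vs Gamma: Delta (payoff 7); vs Delta: Gamma (payoff 6).
Agent 2's best responses — vs Alpha: Beta (payoff 6); vs Beta: Beta (payoff 6); vs Gamma: Gamma (payoff 5); vs Delta: Alpha (payoff 4).
The only mutual best response is (Beta, Beta); neither player gains by switching there.

(Beta, Beta)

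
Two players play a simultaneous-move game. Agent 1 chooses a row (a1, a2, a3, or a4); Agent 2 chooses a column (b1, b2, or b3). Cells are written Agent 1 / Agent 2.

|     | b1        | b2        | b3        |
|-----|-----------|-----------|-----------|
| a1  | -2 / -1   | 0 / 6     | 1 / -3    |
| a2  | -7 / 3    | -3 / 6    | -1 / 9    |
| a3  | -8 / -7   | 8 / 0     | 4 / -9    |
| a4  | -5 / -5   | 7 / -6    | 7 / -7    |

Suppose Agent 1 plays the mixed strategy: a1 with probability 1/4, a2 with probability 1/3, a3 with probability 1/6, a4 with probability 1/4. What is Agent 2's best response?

b2

Compute Agent 2's expected payoff from each pure strategy against the given mix.
b1: (1/4)·(-1) + (1/3)·3 + (1/6)·(-7) + (1/4)·(-5) = -5/3
b2: (1/4)·6 + (1/3)·6 + (1/6)·0 + (1/4)·(-6) = 2
b3: (1/4)·(-3) + (1/3)·9 + (1/6)·(-9) + (1/4)·(-7) = -1
Highest expected payoff is 2, from b2.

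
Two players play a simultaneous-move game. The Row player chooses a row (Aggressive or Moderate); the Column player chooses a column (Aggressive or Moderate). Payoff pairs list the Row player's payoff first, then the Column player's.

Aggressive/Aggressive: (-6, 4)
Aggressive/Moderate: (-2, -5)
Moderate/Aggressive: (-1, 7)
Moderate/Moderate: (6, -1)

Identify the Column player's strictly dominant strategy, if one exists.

A strategy is strictly dominant if it gives the Column player a strictly higher payoff than every other strategy, against every choice by the opponent.
Aggressive strictly dominates: vs Aggressive: 4 > -5; vs Moderate: 7 > -1.

Aggressive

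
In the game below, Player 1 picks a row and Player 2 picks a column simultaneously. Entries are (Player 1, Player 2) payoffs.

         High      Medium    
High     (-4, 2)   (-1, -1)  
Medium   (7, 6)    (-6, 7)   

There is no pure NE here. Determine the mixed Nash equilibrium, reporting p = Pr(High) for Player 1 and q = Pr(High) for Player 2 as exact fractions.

p = 1/4, q = 5/16

In a mixed NE each player is indifferent between their pure strategies, so the opponent's mix sets the indifference.
Player 2 indifferent between High and Medium: p·2 + (1−p)·6 = p·(-1) + (1−p)·7 ⟹ 6 + (-4)p = 7 + (-8)p ⟹ p = 1/4.
Player 1 indifferent between High and Medium: q·(-4) + (1−q)·(-1) = q·7 + (1−q)·(-6) ⟹ (-1) + (-3)q = (-6) + 13q ⟹ q = 5/16.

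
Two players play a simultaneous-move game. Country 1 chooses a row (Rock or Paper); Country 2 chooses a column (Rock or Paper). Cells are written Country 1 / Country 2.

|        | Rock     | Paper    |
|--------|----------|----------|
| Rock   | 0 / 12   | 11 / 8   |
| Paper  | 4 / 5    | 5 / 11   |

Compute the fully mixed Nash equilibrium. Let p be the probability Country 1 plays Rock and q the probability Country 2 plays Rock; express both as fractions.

p = 3/5, q = 3/5

Each player's mixing probability is pinned down by making the *other* player indifferent.
Country 2 indifferent between Rock and Paper: p·12 + (1−p)·5 = p·8 + (1−p)·11 ⟹ 5 + 7p = 11 + (-3)p ⟹ p = 3/5.
Country 1 indifferent between Rock and Paper: q·0 + (1−q)·11 = q·4 + (1−q)·5 ⟹ 11 + (-11)q = 5 + (-1)q ⟹ q = 3/5.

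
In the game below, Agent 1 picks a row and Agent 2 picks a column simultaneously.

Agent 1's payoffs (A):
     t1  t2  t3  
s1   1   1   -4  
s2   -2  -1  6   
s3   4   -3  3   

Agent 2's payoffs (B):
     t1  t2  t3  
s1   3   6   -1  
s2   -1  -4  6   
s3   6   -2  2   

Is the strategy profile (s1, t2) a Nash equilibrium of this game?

Yes

Holding Agent 2 at t2: Agent 1 gets 1 from s1, versus -1 from s2, -3 from s3. No profitable deviation for Agent 1.
Holding Agent 1 at s1: Agent 2 gets 6 from t2, versus 3 from t1, -1 from t3. No profitable deviation for Agent 2 either.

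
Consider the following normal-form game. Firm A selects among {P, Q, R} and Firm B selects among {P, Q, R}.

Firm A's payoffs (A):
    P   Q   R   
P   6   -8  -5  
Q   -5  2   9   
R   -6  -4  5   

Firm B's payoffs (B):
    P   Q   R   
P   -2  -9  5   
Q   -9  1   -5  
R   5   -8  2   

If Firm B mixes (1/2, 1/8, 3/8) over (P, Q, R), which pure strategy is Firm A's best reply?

Compute Firm A's expected payoff from each pure strategy against the given mix.
P: (1/2)·6 + (1/8)·(-8) + (3/8)·(-5) = 1/8
Q: (1/2)·(-5) + (1/8)·2 + (3/8)·9 = 9/8
R: (1/2)·(-6) + (1/8)·(-4) + (3/8)·5 = -13/8
Highest expected payoff is 9/8, from Q.

Q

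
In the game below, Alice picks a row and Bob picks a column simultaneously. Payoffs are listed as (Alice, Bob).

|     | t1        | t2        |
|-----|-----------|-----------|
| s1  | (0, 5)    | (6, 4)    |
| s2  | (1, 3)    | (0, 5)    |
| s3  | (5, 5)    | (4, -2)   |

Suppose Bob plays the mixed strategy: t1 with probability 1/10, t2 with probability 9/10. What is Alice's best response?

Compute Alice's expected payoff from each pure strategy against the given mix.
s1: (1/10)·0 + (9/10)·6 = 27/5
s2: (1/10)·1 + (9/10)·0 = 1/10
s3: (1/10)·5 + (9/10)·4 = 41/10
Highest expected payoff is 27/5, from s1.

s1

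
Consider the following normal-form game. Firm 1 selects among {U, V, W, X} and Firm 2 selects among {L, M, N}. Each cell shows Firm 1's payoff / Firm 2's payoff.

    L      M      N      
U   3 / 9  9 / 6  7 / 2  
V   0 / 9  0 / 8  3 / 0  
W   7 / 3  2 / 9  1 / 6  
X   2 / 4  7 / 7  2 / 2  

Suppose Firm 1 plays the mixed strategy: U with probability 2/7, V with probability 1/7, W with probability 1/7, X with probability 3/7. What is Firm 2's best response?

M

Compute Firm 2's expected payoff from each pure strategy against the given mix.
L: (2/7)·9 + (1/7)·9 + (1/7)·3 + (3/7)·4 = 6
M: (2/7)·6 + (1/7)·8 + (1/7)·9 + (3/7)·7 = 50/7
N: (2/7)·2 + (1/7)·0 + (1/7)·6 + (3/7)·2 = 16/7
Highest expected payoff is 50/7, from M.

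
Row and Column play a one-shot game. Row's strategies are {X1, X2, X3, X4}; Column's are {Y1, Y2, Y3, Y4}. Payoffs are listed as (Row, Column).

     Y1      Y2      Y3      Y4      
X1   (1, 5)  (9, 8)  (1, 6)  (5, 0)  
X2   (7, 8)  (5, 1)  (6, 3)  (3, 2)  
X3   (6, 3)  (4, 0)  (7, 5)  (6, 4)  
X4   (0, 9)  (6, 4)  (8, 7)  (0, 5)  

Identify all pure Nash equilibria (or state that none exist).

A profile is a Nash equilibrium when each player is best-responding to the other.
Row's best responses — vs Y1: X2 (payoff 7); vs Y2: X1 (payoff 9); vs Y3: X4 (payoff 8); vs Y4: X3 (payoff 6).
Column's best responses — vs X1: Y2 (payoff 8); vs X2: Y1 (payoff 8); vs X3: Y3 (payoff 5); vs X4: Y1 (payoff 9).
Mutual best responses occur at (X1, Y2) and (X2, Y1); at each, neither player gains by switching.

(X1, Y2) and (X2, Y1)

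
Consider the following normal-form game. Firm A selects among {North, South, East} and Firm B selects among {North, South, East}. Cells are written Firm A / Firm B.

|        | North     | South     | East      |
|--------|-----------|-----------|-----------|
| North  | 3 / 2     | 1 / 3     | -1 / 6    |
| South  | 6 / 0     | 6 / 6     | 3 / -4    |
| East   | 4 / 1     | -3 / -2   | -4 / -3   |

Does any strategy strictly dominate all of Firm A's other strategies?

A strategy is strictly dominant if it gives Firm A a strictly higher payoff than every other strategy, against every choice by the opponent.
South strictly dominates: vs North: 6 > each of {3, 4}; vs South: 6 > each of {1, -3}; vs East: 3 > each of {-1, -4}.

South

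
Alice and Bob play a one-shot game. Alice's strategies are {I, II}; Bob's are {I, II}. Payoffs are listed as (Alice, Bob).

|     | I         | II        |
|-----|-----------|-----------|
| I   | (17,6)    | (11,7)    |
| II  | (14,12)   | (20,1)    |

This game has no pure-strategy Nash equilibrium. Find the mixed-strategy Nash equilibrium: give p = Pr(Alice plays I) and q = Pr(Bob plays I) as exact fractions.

p = 11/12, q = 3/4

Each player's mixing probability is pinned down by making the *other* player indifferent.
Bob indifferent between I and II: p·6 + (1−p)·12 = p·7 + (1−p)·1 ⟹ 12 + (-6)p = 1 + 6p ⟹ p = 11/12.
Alice indifferent between I and II: q·17 + (1−q)·11 = q·14 + (1−q)·20 ⟹ 11 + 6q = 20 + (-6)q ⟹ q = 3/4.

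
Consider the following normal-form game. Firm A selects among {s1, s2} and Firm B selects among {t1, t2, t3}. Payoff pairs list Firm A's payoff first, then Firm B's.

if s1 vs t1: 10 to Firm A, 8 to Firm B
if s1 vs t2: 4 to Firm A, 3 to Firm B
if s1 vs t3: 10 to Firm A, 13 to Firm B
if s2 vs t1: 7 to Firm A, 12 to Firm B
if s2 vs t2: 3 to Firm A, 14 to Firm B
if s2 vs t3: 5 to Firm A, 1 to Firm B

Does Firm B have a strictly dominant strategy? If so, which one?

A strategy is strictly dominant if it gives Firm B a strictly higher payoff than every other strategy, against every choice by the opponent.
t1 is not dominant: against s1, t3 gives 13 > 8.
t2 is not dominant: against s1, t1 gives 8 > 3.
t3 is not dominant: against s2, t1 gives 12 > 1.
No single strategy is best against every opponent action.

None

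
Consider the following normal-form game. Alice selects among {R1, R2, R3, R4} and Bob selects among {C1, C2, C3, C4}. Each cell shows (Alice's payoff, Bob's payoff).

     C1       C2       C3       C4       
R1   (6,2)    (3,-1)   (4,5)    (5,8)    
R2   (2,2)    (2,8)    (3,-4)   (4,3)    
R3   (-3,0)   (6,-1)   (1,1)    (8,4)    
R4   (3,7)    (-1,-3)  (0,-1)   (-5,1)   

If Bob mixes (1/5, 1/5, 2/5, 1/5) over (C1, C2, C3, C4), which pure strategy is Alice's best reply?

R1

Alice's best reply maximizes expected payoff against the mix.
R1: (1/5)·6 + (1/5)·3 + (2/5)·4 + (1/5)·5 = 22/5
R2: (1/5)·2 + (1/5)·2 + (2/5)·3 + (1/5)·4 = 14/5
R3: (1/5)·(-3) + (1/5)·6 + (2/5)·1 + (1/5)·8 = 13/5
R4: (1/5)·3 + (1/5)·(-1) + (2/5)·0 + (1/5)·(-5) = -3/5
Highest expected payoff is 22/5, from R1.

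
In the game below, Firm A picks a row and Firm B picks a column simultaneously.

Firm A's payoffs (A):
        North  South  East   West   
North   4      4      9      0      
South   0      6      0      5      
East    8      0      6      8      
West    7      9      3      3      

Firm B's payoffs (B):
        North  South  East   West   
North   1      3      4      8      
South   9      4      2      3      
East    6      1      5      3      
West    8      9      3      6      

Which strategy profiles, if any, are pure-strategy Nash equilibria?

(East, North) and (West, South)

Check mutual best responses: a cell is a NE iff neither player can gain by unilaterally deviating.
Firm A's best responses — vs North: East (payoff 8); vs South: West (payoff 9); vs East: North (payoff 9); vs West: East (payoff 8).
Firm B's best responses — vs North: West (payoff 8); vs South: North (payoff 9); vs East: North (payoff 6); vs West: South (payoff 9).
Mutual best responses occur at (East, North) and (West, South); at each, neither player gains by switching.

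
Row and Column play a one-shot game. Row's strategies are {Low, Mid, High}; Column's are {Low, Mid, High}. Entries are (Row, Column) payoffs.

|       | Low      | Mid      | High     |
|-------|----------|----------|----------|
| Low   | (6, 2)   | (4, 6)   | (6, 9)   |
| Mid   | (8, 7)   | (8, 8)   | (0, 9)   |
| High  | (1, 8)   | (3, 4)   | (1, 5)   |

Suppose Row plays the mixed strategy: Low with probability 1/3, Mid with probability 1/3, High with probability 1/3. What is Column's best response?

Column's best reply maximizes expected payoff against the mix.
Low: (1/3)·2 + (1/3)·7 + (1/3)·8 = 17/3
Mid: (1/3)·6 + (1/3)·8 + (1/3)·4 = 6
High: (1/3)·9 + (1/3)·9 + (1/3)·5 = 23/3
Highest expected payoff is 23/3, from High.

High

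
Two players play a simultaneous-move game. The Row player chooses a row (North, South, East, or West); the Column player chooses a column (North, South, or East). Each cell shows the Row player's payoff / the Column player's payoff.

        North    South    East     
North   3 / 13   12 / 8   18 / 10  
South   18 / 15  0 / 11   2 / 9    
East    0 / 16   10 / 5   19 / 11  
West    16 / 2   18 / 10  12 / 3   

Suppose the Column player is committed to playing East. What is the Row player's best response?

With the Column player fixed at East, the Row player's payoffs are: North → 18, South → 2, East → 19, West → 12.
The maximum is 19, achieved by East.

East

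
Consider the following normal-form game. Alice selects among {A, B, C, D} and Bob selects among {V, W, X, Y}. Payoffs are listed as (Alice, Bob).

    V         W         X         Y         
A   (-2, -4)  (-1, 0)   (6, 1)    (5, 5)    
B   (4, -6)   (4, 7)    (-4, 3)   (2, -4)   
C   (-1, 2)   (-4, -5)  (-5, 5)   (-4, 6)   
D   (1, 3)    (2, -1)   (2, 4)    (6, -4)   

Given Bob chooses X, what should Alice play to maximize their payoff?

A

With Bob fixed at X, Alice's payoffs are: A → 6, B → -4, C → -5, D → 2.
The maximum is 6, achieved by A.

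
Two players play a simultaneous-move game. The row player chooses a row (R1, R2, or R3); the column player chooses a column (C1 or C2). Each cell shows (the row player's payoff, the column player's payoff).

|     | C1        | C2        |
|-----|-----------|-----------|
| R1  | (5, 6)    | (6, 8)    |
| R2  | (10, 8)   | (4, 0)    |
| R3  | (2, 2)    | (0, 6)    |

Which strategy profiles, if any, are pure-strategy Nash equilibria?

A profile is a Nash equilibrium when each player is best-responding to the other.
The row player's best responses — vs C1: R2 (payoff 10); vs C2: R1 (payoff 6).
The column player's best responses — vs R1: C2 (payoff 8); vs R2: C1 (payoff 8); vs R3: C2 (payoff 6).
Mutual best responses occur at (R1, C2) and (R2, C1); at each, neither player gains by switching.

(R1, C2) and (R2, C1)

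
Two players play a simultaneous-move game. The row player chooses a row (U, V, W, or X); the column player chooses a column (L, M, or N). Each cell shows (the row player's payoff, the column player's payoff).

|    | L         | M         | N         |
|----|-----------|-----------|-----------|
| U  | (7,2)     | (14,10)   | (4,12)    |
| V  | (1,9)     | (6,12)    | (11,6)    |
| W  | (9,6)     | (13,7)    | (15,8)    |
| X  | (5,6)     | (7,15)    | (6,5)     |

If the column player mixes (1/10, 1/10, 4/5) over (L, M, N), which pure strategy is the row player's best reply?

The row player's best reply maximizes expected payoff against the mix.
U: (1/10)·7 + (1/10)·14 + (4/5)·4 = 53/10
V: (1/10)·1 + (1/10)·6 + (4/5)·11 = 19/2
W: (1/10)·9 + (1/10)·13 + (4/5)·15 = 71/5
X: (1/10)·5 + (1/10)·7 + (4/5)·6 = 6
Highest expected payoff is 71/5, from W.

W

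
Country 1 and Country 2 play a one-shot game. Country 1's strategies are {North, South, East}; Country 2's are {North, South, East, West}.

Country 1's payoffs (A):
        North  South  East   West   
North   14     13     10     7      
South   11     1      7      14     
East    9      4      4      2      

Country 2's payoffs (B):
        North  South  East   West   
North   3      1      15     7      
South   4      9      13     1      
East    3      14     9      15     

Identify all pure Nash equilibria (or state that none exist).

(North, East)

A profile is a Nash equilibrium when each player is best-responding to the other.
Country 1's best responses — vs North: North (payoff 14); vs South: North (payoff 13); vs East: North (payoff 10); vs West: South (payoff 14).
Country 2's best responses — vs North: East (payoff 15); vs South: East (payoff 13); vs East: West (payoff 15).
The only mutual best response is (North, East); neither player gains by switching there.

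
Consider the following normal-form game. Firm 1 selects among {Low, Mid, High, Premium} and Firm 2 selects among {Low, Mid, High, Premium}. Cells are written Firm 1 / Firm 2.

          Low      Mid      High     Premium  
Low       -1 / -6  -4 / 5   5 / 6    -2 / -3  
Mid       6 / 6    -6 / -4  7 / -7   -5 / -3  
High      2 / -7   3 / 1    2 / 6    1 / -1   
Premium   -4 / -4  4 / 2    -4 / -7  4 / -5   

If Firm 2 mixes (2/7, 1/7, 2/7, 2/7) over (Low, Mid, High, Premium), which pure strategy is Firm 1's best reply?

High

Compute Firm 1's expected payoff from each pure strategy against the given mix.
Low: (2/7)·(-1) + (1/7)·(-4) + (2/7)·5 + (2/7)·(-2) = 0
Mid: (2/7)·6 + (1/7)·(-6) + (2/7)·7 + (2/7)·(-5) = 10/7
High: (2/7)·2 + (1/7)·3 + (2/7)·2 + (2/7)·1 = 13/7
Premium: (2/7)·(-4) + (1/7)·4 + (2/7)·(-4) + (2/7)·4 = -4/7
Highest expected payoff is 13/7, from High.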